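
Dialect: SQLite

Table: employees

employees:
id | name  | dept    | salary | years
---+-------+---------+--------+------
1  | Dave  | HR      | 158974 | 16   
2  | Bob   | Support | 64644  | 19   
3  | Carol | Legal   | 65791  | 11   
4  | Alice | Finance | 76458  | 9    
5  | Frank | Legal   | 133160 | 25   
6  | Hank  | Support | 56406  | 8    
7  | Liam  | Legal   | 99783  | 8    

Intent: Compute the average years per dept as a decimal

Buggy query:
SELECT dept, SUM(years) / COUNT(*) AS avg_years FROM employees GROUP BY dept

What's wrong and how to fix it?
Bug: SUM(years) and COUNT(*) are both integers; the division truncates the fractional part

Fix: Multiply by 1.0 (or CAST to REAL) to force floating-point division

Corrected query:
SELECT dept, SUM(years) * 1.0 / COUNT(*) AS avg_years FROM employees GROUP BY dept

Result:
dept    | avg_years
--------+----------
Finance | 9        
HR      | 16       
Legal   | 14.666667
Support | 13.5     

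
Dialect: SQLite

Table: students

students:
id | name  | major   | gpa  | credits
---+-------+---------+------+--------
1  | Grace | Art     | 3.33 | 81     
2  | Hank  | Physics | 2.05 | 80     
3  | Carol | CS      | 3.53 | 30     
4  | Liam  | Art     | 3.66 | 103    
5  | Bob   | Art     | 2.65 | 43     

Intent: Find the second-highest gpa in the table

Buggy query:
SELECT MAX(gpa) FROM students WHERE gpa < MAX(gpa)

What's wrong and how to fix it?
Bug: The inner MAX is an aggregate inside WHERE, which is not allowed

Fix: Compute the overall MAX in a subquery, then take MAX of rows below it

Corrected query:
SELECT MAX(gpa) FROM students WHERE gpa < (SELECT MAX(gpa) FROM students)

Result:
MAX(gpa)
--------
3.53    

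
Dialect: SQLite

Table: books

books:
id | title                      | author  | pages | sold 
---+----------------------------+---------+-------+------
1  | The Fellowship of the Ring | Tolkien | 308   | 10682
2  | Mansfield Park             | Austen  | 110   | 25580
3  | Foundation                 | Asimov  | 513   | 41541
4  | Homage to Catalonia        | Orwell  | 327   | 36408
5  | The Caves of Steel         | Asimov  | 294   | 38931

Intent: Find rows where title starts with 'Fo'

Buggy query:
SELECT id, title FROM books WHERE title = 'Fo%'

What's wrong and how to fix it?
Bug: Wildcards only work with LIKE; '=' treats '%' as a literal character

Fix: Use LIKE for wildcard pattern matching

Corrected query:
SELECT id, title FROM books WHERE title LIKE 'Fo%'

Result:
id | title     
---+-----------
3  | Foundation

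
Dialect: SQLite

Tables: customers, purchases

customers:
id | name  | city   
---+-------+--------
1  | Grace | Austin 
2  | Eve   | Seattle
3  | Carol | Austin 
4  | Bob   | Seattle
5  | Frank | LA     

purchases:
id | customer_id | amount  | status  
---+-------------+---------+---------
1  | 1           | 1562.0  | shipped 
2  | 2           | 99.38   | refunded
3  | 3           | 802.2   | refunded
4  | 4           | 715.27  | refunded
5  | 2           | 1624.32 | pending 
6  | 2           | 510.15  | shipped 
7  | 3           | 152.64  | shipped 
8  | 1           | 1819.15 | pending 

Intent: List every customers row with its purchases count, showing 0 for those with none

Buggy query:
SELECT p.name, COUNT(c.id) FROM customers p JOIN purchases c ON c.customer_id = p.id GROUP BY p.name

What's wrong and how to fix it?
Bug: INNER JOIN drops customers rows that have no matching purchases rows

Fix: Switch to LEFT JOIN to retain unmatched parent rows

Corrected query:
SELECT p.name, COUNT(c.id) FROM customers p LEFT JOIN purchases c ON c.customer_id = p.id GROUP BY p.name

Result:
name  | COUNT(c.id)
------+------------
Bob   | 1          
Carol | 2          
Eve   | 3          
Frank | 0          
Grace | 2          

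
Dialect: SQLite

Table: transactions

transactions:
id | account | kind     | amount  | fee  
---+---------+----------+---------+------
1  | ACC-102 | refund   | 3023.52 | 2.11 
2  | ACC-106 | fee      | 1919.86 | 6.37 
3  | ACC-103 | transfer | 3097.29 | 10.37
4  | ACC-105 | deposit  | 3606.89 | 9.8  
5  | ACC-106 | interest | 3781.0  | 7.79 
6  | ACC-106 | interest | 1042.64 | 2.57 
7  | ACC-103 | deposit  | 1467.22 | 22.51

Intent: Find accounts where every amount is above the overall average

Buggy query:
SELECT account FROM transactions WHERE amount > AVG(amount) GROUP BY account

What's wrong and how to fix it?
Bug: AVG() is an aggregate; it can't sit directly in WHERE

Fix: Compute the overall average in a scalar subquery and compare each group's MIN against it in HAVING

Corrected query:
SELECT account FROM transactions GROUP BY account HAVING MIN(amount) > (SELECT AVG(amount) FROM transactions)

Result:
account
-------
ACC-102
ACC-105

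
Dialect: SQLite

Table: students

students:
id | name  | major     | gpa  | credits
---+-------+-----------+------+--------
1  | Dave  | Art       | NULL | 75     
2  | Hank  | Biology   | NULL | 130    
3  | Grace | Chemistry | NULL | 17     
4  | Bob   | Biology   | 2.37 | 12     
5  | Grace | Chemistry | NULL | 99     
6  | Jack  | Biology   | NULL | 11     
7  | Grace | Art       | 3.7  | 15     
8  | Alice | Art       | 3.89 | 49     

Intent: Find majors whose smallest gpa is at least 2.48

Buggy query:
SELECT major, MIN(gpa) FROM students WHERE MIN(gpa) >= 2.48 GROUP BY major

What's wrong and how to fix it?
Bug: MIN() in WHERE is a misuse of aggregate

Fix: Replace WHERE with HAVING after the GROUP BY

Corrected query:
SELECT major, MIN(gpa) FROM students GROUP BY major HAVING MIN(gpa) >= 2.48

Result:
major | MIN(gpa)
------+---------
Art   | 3.7     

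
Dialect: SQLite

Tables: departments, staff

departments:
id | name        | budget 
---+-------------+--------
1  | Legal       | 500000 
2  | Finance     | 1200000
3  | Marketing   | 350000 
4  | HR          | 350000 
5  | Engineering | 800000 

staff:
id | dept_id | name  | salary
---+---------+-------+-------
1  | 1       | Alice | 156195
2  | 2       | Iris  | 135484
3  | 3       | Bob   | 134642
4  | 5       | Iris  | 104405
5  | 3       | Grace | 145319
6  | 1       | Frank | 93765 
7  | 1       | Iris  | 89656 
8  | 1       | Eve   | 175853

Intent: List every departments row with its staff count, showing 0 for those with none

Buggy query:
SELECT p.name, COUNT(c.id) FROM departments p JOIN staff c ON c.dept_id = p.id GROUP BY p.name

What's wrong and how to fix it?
Bug: INNER JOIN drops departments rows that have no matching staff rows

Fix: Switch to LEFT JOIN to retain unmatched parent rows

Corrected query:
SELECT p.name, COUNT(c.id) FROM departments p LEFT JOIN staff c ON c.dept_id = p.id GROUP BY p.name

Result:
name        | COUNT(c.id)
------------+------------
Engineering | 1          
Finance     | 1          
HR          | 0          
Legal       | 4          
Marketing   | 2          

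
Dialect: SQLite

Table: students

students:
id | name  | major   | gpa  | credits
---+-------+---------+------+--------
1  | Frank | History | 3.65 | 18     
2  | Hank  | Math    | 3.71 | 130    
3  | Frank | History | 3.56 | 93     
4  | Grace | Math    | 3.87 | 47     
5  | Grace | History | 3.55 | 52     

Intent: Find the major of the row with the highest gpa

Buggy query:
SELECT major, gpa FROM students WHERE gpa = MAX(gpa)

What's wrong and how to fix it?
Bug: MAX(gpa) is an aggregate and cannot be used directly in WHERE

Fix: Use a subquery: WHERE gpa = (SELECT MAX(gpa) FROM students)

Corrected query:
SELECT major, gpa FROM students WHERE gpa = (SELECT MAX(gpa) FROM students)

Result:
major | gpa 
------+-----
Math  | 3.87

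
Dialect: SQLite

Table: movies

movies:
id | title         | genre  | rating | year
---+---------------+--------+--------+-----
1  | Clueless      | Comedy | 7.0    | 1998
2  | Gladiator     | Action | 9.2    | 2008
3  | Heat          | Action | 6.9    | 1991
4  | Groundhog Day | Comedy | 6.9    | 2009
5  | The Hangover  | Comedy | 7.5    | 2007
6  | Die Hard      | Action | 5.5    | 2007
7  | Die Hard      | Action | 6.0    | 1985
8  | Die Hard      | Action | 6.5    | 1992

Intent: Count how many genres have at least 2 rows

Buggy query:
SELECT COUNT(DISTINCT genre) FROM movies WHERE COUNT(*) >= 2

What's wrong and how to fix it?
Bug: WHERE filters individual rows, not groups, so a group-level COUNT is invalid there

Fix: Use a subquery that GROUPs and filters with HAVING, then count its rows

Corrected query:
SELECT COUNT(*) FROM (SELECT genre FROM movies GROUP BY genre HAVING COUNT(*) >= 2)

Result:
COUNT(*)
--------
2       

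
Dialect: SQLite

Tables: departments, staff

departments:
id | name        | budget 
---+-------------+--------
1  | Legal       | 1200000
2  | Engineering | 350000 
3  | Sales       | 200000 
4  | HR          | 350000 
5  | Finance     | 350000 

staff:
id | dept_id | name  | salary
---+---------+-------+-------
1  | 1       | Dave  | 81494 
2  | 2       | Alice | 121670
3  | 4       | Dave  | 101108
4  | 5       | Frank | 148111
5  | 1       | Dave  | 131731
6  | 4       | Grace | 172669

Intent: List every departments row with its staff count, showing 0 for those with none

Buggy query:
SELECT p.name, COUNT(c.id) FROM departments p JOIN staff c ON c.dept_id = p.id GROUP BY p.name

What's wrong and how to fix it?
Bug: INNER JOIN drops departments rows that have no matching staff rows

Fix: Use LEFT JOIN so parents without children still appear (COUNT(c.id) gives 0)

Corrected query:
SELECT p.name, COUNT(c.id) FROM departments p LEFT JOIN staff c ON c.dept_id = p.id GROUP BY p.name

Result:
name        | COUNT(c.id)
------------+------------
Engineering | 1          
Finance     | 1          
HR          | 2          
Legal       | 2          
Sales       | 0          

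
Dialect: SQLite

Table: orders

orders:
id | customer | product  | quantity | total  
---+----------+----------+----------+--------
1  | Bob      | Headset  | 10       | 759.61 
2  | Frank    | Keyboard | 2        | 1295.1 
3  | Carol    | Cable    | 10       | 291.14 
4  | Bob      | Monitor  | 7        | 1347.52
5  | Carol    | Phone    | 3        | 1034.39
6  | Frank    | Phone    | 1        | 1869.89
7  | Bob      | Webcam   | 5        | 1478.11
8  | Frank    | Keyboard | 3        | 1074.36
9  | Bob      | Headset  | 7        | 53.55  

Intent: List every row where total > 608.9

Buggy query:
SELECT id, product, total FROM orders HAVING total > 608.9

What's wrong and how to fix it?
Bug: HAVING filters the output of aggregation, but this query has no GROUP BY and no aggregate functions, so SQLite rejects it (HAVING clause on a non-aggregate query); the condition here is per row

Fix: Use WHERE for row-level filtering

Corrected query:
SELECT id, product, total FROM orders WHERE total > 608.9

Result:
id | product  | total  
---+----------+--------
1  | Headset  | 759.61 
2  | Keyboard | 1295.1 
4  | Monitor  | 1347.52
5  | Phone    | 1034.39
6  | Phone    | 1869.89
7  | Webcam   | 1478.11
8  | Keyboard | 1074.36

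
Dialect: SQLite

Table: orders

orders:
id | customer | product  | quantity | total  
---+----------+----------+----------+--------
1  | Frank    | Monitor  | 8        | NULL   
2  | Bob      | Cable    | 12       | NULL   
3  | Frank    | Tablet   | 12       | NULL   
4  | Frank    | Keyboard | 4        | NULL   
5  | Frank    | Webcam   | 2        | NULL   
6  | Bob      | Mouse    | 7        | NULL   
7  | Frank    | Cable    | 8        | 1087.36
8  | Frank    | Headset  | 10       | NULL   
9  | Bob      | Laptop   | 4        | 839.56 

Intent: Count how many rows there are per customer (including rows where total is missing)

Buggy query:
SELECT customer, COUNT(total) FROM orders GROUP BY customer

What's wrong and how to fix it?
Bug: COUNT(column) counts non-NULL values only; rows with NULL total aren't counted

Fix: Use COUNT(*) to count all rows regardless of NULL

Corrected query:
SELECT customer, COUNT(*) FROM orders GROUP BY customer

Result:
customer | COUNT(*)
---------+---------
Bob      | 3       
Frank    | 6       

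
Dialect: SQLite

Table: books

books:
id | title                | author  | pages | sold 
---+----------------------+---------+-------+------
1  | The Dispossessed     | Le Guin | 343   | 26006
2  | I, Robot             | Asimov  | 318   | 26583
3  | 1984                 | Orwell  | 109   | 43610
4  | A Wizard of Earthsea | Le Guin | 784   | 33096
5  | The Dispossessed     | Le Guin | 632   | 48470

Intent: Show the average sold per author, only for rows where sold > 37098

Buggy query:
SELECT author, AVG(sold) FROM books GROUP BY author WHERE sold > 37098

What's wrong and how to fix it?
Bug: Row-level WHERE must come before GROUP BY in the clause order

Fix: Move the WHERE clause before GROUP BY

Corrected query:
SELECT author, AVG(sold) FROM books WHERE sold > 37098 GROUP BY author

Result:
author  | AVG(sold)
--------+----------
Le Guin | 48470    
Orwell  | 43610    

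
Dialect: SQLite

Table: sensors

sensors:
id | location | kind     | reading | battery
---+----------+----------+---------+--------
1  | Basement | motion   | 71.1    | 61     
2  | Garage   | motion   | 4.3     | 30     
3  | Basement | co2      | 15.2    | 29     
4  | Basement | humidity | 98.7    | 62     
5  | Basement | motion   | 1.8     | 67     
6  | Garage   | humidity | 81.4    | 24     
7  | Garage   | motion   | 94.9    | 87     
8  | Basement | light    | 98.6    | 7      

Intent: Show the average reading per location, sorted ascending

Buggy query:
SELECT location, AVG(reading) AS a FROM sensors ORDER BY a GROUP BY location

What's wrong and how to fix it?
Bug: ORDER BY appears before GROUP BY; SQL clause order requires GROUP BY first

Fix: Move ORDER BY to the end, after GROUP BY

Corrected query:
SELECT location, AVG(reading) AS a FROM sensors GROUP BY location ORDER BY a

Result:
location | a    
---------+------
Basement | 57.08
Garage   | 60.2 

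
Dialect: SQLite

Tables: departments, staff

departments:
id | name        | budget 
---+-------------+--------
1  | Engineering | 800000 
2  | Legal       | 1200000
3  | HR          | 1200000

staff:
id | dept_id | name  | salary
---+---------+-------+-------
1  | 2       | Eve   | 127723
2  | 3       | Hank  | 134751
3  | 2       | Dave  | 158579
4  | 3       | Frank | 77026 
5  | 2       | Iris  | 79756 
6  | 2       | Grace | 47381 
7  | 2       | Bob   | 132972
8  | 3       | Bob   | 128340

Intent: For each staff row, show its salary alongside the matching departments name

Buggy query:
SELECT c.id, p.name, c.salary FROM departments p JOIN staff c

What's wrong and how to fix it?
Bug: Missing join condition: each staff row is matched to all departments rows instead of just its own

Fix: Specify the join condition linking the foreign key to the parent id

Corrected query:
SELECT c.id, p.name, c.salary FROM departments p JOIN staff c ON c.dept_id = p.id

Result:
id | name  | salary
---+-------+-------
1  | Legal | 127723
2  | HR    | 134751
3  | Legal | 158579
4  | HR    | 77026 
5  | Legal | 79756 
6  | Legal | 47381 
7  | Legal | 132972
8  | HR    | 128340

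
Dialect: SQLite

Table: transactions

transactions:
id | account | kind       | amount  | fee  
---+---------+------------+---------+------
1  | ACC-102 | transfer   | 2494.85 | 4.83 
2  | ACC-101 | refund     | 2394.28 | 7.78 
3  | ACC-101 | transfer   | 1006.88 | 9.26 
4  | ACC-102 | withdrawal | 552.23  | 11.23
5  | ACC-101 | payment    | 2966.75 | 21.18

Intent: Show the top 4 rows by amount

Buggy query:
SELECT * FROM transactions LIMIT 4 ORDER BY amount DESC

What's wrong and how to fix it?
Bug: ORDER BY cannot follow LIMIT; LIMIT is the final clause

Fix: Sort with ORDER BY, then apply LIMIT

Corrected query:
SELECT * FROM transactions ORDER BY amount DESC LIMIT 4

Result:
id | account | kind     | amount  | fee  
---+---------+----------+---------+------
5  | ACC-101 | payment  | 2966.75 | 21.18
1  | ACC-102 | transfer | 2494.85 | 4.83 
2  | ACC-101 | refund   | 2394.28 | 7.78 
3  | ACC-101 | transfer | 1006.88 | 9.26 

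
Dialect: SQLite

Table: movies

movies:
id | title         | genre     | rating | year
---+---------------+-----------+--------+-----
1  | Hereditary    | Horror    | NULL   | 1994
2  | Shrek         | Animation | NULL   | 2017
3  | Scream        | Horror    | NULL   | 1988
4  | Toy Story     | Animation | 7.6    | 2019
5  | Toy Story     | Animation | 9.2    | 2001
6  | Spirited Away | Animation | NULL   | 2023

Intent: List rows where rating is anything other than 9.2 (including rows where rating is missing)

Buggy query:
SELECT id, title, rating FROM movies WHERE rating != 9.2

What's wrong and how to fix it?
Bug: 'rating != 9.2' is unknown when rating is NULL, so NULL rows are silently excluded

Fix: Handle NULL separately with IS NULL alongside the inequality

Corrected query:
SELECT id, title, rating FROM movies WHERE rating != 9.2 OR rating IS NULL

Result:
id | title         | rating
---+---------------+-------
1  | Hereditary    | NULL  
2  | Shrek         | NULL  
3  | Scream        | NULL  
4  | Toy Story     | 7.6   
6  | Spirited Away | NULL  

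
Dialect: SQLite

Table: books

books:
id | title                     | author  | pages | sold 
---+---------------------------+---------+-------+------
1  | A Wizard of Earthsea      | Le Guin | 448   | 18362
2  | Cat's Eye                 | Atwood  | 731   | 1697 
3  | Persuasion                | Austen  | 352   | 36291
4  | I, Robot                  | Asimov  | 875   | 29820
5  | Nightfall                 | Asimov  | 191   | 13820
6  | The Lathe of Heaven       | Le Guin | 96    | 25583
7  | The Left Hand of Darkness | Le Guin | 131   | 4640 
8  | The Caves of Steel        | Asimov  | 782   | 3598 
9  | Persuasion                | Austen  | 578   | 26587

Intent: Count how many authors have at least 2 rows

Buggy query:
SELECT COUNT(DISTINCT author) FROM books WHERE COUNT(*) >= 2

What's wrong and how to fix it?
Bug: WHERE filters individual rows, not groups, so a group-level COUNT is invalid there

Fix: Group first with HAVING COUNT(*) >= 2, then COUNT the resulting groups

Corrected query:
SELECT COUNT(*) FROM (SELECT author FROM books GROUP BY author HAVING COUNT(*) >= 2)

Result:
COUNT(*)
--------
3       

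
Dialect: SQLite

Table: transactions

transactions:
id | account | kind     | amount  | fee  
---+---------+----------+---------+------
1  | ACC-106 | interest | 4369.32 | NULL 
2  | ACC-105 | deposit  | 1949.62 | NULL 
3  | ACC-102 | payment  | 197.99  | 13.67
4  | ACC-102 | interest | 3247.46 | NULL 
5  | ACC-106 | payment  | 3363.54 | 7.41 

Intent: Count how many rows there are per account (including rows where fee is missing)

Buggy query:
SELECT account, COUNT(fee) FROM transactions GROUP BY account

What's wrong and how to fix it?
Bug: COUNT(column) counts non-NULL values only; rows with NULL fee aren't counted

Fix: Use COUNT(*) to count all rows regardless of NULL

Corrected query:
SELECT account, COUNT(*) FROM transactions GROUP BY account

Result:
account | COUNT(*)
--------+---------
ACC-102 | 2       
ACC-105 | 1       
ACC-106 | 2       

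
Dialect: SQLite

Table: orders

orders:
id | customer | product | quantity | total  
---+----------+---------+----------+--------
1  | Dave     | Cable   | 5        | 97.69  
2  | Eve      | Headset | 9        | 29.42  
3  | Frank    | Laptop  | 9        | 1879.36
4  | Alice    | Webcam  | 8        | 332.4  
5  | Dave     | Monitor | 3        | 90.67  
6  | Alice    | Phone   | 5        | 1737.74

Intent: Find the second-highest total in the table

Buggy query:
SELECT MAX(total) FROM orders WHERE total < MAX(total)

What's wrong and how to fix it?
Bug: The inner MAX is an aggregate inside WHERE, which is not allowed

Fix: Put the inner MAX in a scalar subquery

Corrected query:
SELECT MAX(total) FROM orders WHERE total < (SELECT MAX(total) FROM orders)

Result:
MAX(total)
----------
1737.74   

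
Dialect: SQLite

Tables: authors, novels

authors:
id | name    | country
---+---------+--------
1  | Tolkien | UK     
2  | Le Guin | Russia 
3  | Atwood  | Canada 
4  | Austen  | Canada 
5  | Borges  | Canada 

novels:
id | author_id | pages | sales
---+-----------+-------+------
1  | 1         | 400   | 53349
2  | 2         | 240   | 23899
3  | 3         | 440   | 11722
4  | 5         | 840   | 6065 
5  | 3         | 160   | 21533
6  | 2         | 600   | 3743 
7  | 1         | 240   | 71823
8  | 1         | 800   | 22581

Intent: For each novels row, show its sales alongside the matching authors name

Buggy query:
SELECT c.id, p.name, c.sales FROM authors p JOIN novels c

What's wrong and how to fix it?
Bug: Missing join condition: each novels row is matched to all authors rows instead of just its own

Fix: Specify the join condition linking the foreign key to the parent id

Corrected query:
SELECT c.id, p.name, c.sales FROM authors p JOIN novels c ON c.author_id = p.id

Result:
id | name    | sales
---+---------+------
1  | Tolkien | 53349
2  | Le Guin | 23899
3  | Atwood  | 11722
4  | Borges  | 6065 
5  | Atwood  | 21533
6  | Le Guin | 3743 
7  | Tolkien | 71823
8  | Tolkien | 22581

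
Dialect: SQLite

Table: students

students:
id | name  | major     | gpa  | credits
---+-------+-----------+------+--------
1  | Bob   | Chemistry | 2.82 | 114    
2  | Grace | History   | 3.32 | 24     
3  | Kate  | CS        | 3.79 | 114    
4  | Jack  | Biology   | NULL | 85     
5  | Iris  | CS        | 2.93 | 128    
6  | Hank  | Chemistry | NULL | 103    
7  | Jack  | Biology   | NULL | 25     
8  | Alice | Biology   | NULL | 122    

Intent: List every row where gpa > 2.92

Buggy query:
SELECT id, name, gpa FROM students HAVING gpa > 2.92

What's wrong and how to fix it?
Bug: This is a non-aggregate query (no GROUP BY, no aggregates), so in SQLite the HAVING clause is invalid here; a row-level condition belongs in WHERE

Fix: Replace HAVING with WHERE since the condition applies to individual rows

Corrected query:
SELECT id, name, gpa FROM students WHERE gpa > 2.92

Result:
id | name  | gpa 
---+-------+-----
2  | Grace | 3.32
3  | Kate  | 3.79
5  | Iris  | 2.93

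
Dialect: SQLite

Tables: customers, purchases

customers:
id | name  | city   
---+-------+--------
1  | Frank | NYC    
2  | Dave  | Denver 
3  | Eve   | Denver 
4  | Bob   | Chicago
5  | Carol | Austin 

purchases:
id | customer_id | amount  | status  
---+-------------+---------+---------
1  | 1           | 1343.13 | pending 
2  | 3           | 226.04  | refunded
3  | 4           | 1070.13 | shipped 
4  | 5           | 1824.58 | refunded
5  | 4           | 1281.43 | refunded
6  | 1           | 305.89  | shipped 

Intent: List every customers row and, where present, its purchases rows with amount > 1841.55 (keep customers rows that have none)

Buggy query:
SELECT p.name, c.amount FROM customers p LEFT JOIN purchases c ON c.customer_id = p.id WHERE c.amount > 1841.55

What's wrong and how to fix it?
Bug: Filtering c.amount in WHERE discards the NULL rows produced by LEFT JOIN, turning it into an inner join

Fix: Move the right-table condition into the ON clause so unmatched parents are kept

Corrected query:
SELECT p.name, c.amount FROM customers p LEFT JOIN purchases c ON c.customer_id = p.id AND c.amount > 1841.55

Result:
name  | amount
------+-------
Frank | NULL  
Dave  | NULL  
Eve   | NULL  
Bob   | NULL  
Carol | NULL  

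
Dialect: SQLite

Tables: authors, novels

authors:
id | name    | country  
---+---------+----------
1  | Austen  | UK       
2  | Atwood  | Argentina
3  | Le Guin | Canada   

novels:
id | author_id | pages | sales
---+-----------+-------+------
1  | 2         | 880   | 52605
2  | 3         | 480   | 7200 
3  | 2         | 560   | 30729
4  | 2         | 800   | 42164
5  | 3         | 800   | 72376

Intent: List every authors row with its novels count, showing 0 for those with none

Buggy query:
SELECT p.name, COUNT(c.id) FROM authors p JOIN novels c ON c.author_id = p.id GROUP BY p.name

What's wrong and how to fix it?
Bug: An inner join excludes parents with zero children

Fix: Use LEFT JOIN so parents without children still appear (COUNT(c.id) gives 0)

Corrected query:
SELECT p.name, COUNT(c.id) FROM authors p LEFT JOIN novels c ON c.author_id = p.id GROUP BY p.name

Result:
name    | COUNT(c.id)
--------+------------
Atwood  | 3          
Austen  | 0          
Le Guin | 2          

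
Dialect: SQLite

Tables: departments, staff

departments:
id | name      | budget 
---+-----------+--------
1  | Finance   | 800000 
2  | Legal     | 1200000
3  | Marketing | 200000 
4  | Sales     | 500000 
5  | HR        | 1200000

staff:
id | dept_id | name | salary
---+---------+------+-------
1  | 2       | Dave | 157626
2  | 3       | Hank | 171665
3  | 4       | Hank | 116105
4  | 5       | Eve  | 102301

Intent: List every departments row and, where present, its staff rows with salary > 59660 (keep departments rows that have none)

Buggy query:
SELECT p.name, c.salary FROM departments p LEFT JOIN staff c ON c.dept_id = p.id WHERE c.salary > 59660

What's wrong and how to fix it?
Bug: A WHERE condition on the right-hand table after LEFT JOIN drops unmatched parents

Fix: Put 'c.salary > 59660' in the JOIN's ON clause instead of WHERE

Corrected query:
SELECT p.name, c.salary FROM departments p LEFT JOIN staff c ON c.dept_id = p.id AND c.salary > 59660

Result:
name      | salary
----------+-------
Finance   | NULL  
Legal     | 157626
Marketing | 171665
Sales     | 116105
HR        | 102301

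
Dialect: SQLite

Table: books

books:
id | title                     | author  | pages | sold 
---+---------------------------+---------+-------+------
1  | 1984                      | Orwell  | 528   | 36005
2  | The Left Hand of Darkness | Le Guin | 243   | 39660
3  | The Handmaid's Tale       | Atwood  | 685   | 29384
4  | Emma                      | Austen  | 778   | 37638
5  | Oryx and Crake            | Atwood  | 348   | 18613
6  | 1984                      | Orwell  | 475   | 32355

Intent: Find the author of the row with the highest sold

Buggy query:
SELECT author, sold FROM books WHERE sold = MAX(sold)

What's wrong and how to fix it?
Bug: MAX(sold) is an aggregate and cannot be used directly in WHERE

Fix: Wrap MAX in a scalar subquery so WHERE compares against a single value

Corrected query:
SELECT author, sold FROM books WHERE sold = (SELECT MAX(sold) FROM books)

Result:
author  | sold 
--------+------
Le Guin | 39660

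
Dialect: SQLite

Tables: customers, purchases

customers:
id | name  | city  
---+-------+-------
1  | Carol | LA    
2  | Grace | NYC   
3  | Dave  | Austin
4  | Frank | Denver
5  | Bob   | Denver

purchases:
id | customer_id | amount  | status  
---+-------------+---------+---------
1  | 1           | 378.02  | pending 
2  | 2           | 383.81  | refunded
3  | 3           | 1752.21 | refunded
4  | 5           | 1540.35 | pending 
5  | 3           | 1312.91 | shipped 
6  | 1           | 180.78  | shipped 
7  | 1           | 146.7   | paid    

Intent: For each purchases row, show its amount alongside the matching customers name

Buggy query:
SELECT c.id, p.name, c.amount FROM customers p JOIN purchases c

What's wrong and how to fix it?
Bug: Missing join condition: each purchases row is matched to all customers rows instead of just its own

Fix: Add ON c.customer_id = p.id to the JOIN

Corrected query:
SELECT c.id, p.name, c.amount FROM customers p JOIN purchases c ON c.customer_id = p.id

Result:
id | name  | amount 
---+-------+--------
1  | Carol | 378.02 
2  | Grace | 383.81 
3  | Dave  | 1752.21
4  | Bob   | 1540.35
5  | Dave  | 1312.91
6  | Carol | 180.78 
7  | Carol | 146.7  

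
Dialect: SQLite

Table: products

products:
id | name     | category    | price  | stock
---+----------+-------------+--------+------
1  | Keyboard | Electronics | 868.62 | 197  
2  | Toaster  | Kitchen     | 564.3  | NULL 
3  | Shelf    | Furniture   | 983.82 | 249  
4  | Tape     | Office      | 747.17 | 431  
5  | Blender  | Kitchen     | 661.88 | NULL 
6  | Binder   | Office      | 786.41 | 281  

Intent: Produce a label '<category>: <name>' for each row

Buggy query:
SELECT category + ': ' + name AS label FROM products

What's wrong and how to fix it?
Bug: '+' is numeric addition; on text columns SQLite converts them to 0 instead of concatenating

Fix: Use the || operator for string concatenation

Corrected query:
SELECT category || ': ' || name AS label FROM products

Result:
label                
---------------------
Electronics: Keyboard
Kitchen: Toaster     
Furniture: Shelf     
Office: Tape         
Kitchen: Blender     
Office: Binder       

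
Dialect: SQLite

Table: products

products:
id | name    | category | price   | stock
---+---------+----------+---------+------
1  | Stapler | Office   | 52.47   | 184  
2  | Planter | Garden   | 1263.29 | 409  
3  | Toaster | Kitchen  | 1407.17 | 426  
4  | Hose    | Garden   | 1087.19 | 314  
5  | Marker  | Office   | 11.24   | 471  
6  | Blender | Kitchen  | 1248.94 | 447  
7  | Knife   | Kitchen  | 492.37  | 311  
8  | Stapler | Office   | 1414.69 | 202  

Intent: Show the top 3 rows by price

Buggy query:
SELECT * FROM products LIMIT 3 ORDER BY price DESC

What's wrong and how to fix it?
Bug: ORDER BY cannot follow LIMIT; LIMIT is the final clause

Fix: Sort with ORDER BY, then apply LIMIT

Corrected query:
SELECT * FROM products ORDER BY price DESC LIMIT 3

Result:
id | name    | category | price   | stock
---+---------+----------+---------+------
8  | Stapler | Office   | 1414.69 | 202  
3  | Toaster | Kitchen  | 1407.17 | 426  
2  | Planter | Garden   | 1263.29 | 409  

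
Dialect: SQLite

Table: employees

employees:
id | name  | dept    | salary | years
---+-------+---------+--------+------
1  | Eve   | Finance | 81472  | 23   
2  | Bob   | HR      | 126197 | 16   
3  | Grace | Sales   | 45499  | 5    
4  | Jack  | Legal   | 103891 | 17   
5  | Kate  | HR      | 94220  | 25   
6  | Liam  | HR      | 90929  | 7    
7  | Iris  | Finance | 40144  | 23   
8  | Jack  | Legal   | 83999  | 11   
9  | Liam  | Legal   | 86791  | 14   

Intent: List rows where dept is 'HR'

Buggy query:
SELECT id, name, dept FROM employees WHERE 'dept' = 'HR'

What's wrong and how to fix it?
Bug: Single quotes denote string literals in SQL; the column name is being compared as a constant string

Fix: Reference the column as dept without single quotes

Corrected query:
SELECT id, name, dept FROM employees WHERE dept = 'HR'

Result:
id | name | dept
---+------+-----
2  | Bob  | HR  
5  | Kate | HR  
6  | Liam | HR  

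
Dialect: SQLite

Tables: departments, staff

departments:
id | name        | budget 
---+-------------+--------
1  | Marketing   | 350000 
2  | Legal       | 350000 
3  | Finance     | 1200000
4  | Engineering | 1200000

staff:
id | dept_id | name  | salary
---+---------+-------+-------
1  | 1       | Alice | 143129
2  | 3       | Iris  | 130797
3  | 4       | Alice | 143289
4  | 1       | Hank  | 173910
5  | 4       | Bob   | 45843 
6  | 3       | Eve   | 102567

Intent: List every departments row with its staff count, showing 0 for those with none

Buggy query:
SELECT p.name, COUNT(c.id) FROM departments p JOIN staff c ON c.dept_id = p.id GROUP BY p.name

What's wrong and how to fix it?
Bug: An inner join excludes parents with zero children

Fix: Switch to LEFT JOIN to retain unmatched parent rows

Corrected query:
SELECT p.name, COUNT(c.id) FROM departments p LEFT JOIN staff c ON c.dept_id = p.id GROUP BY p.name

Result:
name        | COUNT(c.id)
------------+------------
Engineering | 2          
Finance     | 2          
Legal       | 0          
Marketing   | 2          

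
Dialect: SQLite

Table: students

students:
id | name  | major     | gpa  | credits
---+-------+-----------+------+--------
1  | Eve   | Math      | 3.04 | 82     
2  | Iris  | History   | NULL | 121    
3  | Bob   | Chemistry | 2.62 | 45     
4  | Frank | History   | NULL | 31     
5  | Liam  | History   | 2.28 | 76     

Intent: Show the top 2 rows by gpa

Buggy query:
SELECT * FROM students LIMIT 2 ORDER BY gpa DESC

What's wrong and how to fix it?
Bug: LIMIT must come after ORDER BY

Fix: Swap the clauses: ORDER BY first, then LIMIT

Corrected query:
SELECT * FROM students ORDER BY gpa DESC LIMIT 2

Result:
id | name | major     | gpa  | credits
---+------+-----------+------+--------
1  | Eve  | Math      | 3.04 | 82     
3  | Bob  | Chemistry | 2.62 | 45     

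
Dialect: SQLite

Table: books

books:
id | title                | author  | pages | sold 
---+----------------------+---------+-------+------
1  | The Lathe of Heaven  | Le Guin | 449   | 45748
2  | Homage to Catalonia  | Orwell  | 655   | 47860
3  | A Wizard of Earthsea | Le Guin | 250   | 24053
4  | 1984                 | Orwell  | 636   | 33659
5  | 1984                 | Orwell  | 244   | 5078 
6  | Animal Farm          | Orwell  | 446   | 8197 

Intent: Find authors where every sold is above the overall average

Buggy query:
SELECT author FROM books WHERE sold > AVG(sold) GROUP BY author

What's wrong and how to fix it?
Bug: AVG() is an aggregate; it can't sit directly in WHERE

Fix: Compute the overall average in a scalar subquery and compare each group's MIN against it in HAVING

Corrected query:
SELECT author FROM books GROUP BY author HAVING MIN(sold) > (SELECT AVG(sold) FROM books)

Result:
(no rows)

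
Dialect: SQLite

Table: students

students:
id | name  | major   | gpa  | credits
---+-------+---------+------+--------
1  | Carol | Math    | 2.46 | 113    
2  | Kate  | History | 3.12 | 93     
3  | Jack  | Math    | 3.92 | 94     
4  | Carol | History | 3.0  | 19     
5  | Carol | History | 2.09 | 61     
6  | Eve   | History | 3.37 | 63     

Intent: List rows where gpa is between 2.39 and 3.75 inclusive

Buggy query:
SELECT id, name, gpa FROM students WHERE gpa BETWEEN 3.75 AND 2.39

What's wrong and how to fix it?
Bug: The bounds are reversed; BETWEEN a AND b requires a <= b to match anything

Fix: Write BETWEEN 2.39 AND 3.75

Corrected query:
SELECT id, name, gpa FROM students WHERE gpa BETWEEN 2.39 AND 3.75

Result:
id | name  | gpa 
---+-------+-----
1  | Carol | 2.46
2  | Kate  | 3.12
4  | Carol | 3   
6  | Eve   | 3.37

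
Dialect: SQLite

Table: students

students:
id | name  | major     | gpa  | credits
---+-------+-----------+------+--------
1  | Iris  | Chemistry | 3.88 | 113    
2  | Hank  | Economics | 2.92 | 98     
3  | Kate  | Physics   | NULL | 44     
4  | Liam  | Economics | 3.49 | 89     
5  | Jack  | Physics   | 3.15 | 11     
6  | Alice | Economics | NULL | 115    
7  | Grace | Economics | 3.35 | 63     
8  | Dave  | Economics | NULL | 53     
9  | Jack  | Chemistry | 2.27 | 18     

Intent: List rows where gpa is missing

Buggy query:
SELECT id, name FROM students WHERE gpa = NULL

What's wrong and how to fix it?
Bug: Comparing to NULL with '=' never matches; NULL = NULL is unknown, not true

Fix: Use IS NULL to test for NULL

Corrected query:
SELECT id, name FROM students WHERE gpa IS NULL

Result:
id | name 
---+------
3  | Kate 
6  | Alice
8  | Dave 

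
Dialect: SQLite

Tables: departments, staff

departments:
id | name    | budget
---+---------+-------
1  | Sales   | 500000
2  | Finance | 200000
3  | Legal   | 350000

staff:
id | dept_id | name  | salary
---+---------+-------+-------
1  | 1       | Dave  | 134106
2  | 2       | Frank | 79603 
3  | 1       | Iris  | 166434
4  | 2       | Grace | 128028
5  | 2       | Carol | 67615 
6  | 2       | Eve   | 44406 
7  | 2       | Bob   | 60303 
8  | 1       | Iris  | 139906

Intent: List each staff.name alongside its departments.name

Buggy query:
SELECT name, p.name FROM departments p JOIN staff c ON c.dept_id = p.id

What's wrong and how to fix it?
Bug: Both tables have a 'name' column; the unqualified reference is ambiguous

Fix: Prefix ambiguous columns with the table alias

Corrected query:
SELECT c.name, p.name FROM departments p JOIN staff c ON c.dept_id = p.id

Result:
name  | name   
------+--------
Dave  | Sales  
Frank | Finance
Iris  | Sales  
Grace | Finance
Carol | Finance
Eve   | Finance
Bob   | Finance
Iris  | Sales  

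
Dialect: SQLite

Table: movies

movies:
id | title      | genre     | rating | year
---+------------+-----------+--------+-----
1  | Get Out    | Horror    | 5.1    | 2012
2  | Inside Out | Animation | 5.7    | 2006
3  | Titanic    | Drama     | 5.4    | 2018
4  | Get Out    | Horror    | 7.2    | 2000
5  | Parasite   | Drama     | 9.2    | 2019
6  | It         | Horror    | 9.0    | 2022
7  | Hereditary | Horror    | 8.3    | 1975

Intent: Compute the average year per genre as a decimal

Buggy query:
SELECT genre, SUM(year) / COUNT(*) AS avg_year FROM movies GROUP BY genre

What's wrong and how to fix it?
Bug: SUM(year) and COUNT(*) are both integers; the division truncates the fractional part

Fix: Cast one side to REAL so the division keeps the fractional part

Corrected query:
SELECT genre, SUM(year) * 1.0 / COUNT(*) AS avg_year FROM movies GROUP BY genre

Result:
genre     | avg_year
----------+---------
Animation | 2006    
Drama     | 2018.5  
Horror    | 2002.25 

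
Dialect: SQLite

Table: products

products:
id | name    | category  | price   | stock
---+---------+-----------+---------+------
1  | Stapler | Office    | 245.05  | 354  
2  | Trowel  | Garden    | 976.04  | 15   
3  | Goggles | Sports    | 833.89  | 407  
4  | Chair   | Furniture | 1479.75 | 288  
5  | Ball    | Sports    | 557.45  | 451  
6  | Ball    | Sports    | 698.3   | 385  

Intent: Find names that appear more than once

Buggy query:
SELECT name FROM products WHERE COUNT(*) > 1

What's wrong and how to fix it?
Bug: COUNT(*) is an aggregate and cannot be used in WHERE

Fix: Group first, then use HAVING for the count condition

Corrected query:
SELECT name FROM products GROUP BY name HAVING COUNT(*) > 1

Result:
name
----
Ball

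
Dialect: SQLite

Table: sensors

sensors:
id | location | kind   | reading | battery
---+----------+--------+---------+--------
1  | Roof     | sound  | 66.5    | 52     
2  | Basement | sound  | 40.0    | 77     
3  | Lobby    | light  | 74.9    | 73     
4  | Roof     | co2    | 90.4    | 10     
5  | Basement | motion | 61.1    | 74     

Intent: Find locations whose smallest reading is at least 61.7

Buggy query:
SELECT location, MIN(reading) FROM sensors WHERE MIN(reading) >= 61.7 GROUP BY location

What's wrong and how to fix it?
Bug: Aggregates like MIN are computed per group after WHERE runs

Fix: Use HAVING for the per-group MIN condition

Corrected query:
SELECT location, MIN(reading) FROM sensors GROUP BY location HAVING MIN(reading) >= 61.7

Result:
location | MIN(reading)
---------+-------------
Lobby    | 74.9        
Roof     | 66.5        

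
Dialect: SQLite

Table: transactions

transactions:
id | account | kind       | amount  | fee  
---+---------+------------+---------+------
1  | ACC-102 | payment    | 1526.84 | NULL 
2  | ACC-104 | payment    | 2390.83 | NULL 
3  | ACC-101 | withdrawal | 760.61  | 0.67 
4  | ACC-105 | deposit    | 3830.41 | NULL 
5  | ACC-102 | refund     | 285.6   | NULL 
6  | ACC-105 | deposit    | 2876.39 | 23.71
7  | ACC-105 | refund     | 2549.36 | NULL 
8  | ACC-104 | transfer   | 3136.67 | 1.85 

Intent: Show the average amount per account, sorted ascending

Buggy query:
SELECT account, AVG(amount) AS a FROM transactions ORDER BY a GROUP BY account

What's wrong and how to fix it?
Bug: ORDER BY appears before GROUP BY; SQL clause order requires GROUP BY first

Fix: Reorder: SELECT … FROM … GROUP BY … ORDER BY …

Corrected query:
SELECT account, AVG(amount) AS a FROM transactions GROUP BY account ORDER BY a

Result:
account | a          
--------+------------
ACC-101 | 760.61     
ACC-102 | 906.22     
ACC-104 | 2763.75    
ACC-105 | 3085.386667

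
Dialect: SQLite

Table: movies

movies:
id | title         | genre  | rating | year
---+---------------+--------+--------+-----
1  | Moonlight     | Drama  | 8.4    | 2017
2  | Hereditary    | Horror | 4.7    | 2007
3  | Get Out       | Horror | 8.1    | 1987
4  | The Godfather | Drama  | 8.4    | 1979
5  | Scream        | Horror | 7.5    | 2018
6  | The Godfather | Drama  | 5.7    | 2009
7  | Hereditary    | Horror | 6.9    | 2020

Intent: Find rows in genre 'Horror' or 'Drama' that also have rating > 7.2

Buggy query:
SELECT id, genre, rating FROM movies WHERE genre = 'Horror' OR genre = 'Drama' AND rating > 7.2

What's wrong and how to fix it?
Bug: AND binds tighter than OR, so this parses as genre = 'Horror' OR (genre = 'Drama' AND rating > 7.2)

Fix: Add parentheses around the OR so the AND applies to both alternatives

Corrected query:
SELECT id, genre, rating FROM movies WHERE (genre = 'Horror' OR genre = 'Drama') AND rating > 7.2

Result:
id | genre  | rating
---+--------+-------
1  | Drama  | 8.4   
3  | Horror | 8.1   
4  | Drama  | 8.4   
5  | Horror | 7.5   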